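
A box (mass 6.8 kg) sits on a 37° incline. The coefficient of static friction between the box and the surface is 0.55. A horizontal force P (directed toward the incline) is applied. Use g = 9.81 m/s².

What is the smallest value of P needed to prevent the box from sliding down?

The box tends to slide down (tan θ > μ_s), so at the point of impending slip friction acts up-slope at its limit: f = μ_s N.
Perpendicular to the incline: N = m g cos θ + P sin θ.
Along the incline: P cos θ + μ_s N = m g sin θ, i.e. P cos θ + μ_s (m g cos θ + P sin θ) = m g sin θ.
Solving, P (cos θ + μ_s sin θ) = m g (sin θ − μ_s cos θ), so P = 66.7×0.1626/1.13 = 9.6 N.

P_min ≈ 9.6 N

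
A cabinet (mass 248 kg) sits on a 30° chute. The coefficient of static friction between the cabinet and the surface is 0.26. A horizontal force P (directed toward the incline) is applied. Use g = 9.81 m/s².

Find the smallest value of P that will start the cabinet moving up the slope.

P ≈ 2400 N

At impending motion up the slope, friction acts down-slope at its limit: f = μ_s N.
Perpendicular to the incline: N = m g cos θ + P sin θ.
Along the incline: P cos θ = m g sin θ + μ_s N = m g sin θ + μ_s (m g cos θ + P sin θ).
Solving, P (cos θ − μ_s sin θ) = m g (sin θ + μ_s cos θ), so P = 248×9.81×(sin 30° + 0.26 cos 30°)/(cos 30° − 0.26 sin 30°) = 2430×0.7252/0.736 = 2400 N.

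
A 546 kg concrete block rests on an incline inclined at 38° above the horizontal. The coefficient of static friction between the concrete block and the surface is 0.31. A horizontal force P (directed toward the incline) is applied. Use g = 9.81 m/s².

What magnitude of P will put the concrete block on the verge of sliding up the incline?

P ≈ 7710 N

At impending motion up the slope, friction acts down-slope at its limit: f = μ_s N.
Perpendicular to the incline: N = m g cos θ + P sin θ.
Along the incline: P cos θ = m g sin θ + μ_s N = m g sin θ + μ_s (m g cos θ + P sin θ).
Solving, P (cos θ − μ_s sin θ) = m g (sin θ + μ_s cos θ), so P = 546×9.81×(sin 38° + 0.31 cos 38°)/(cos 38° − 0.31 sin 38°) = 5360×0.8599/0.5972 = 7710 N.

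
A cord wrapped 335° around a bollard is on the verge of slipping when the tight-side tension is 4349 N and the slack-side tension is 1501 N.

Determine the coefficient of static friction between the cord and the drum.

T₂/T₁ = e^{μβ} → μ = ln(T₂/T₁)/β.
β = 335° = 5.847 rad.
μ = ln(4349/1501)/5.847 = ln(2.897)/5.847 = 0.182.

μ ≈ 0.182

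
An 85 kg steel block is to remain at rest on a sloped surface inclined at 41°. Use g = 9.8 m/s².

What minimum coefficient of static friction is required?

At the slip threshold m g sin θ = μ_s m g cos θ, so μ_s,min = tan θ.
μ_s,min = tan 41° = 0.869.

μ_s,min ≈ 0.869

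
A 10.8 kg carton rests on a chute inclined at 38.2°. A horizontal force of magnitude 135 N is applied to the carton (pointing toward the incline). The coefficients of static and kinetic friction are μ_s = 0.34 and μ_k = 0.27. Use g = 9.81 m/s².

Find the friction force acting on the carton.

Resolve perpendicular to the incline: N = m g cos θ + P sin θ = 10.8×9.81×cos 38.2° + 135×sin 38.2° = 166.7 N.
Along the incline, the net driving force (taking up-slope positive) is P cos θ − m g sin θ = 106.1 − 65.52 = 40.57 N, so equilibrium requires friction f = -40.57 N (down-slope).
Maximum static friction: μ_s N = 0.34 × 166.7 = 56.69 N.
Since 40.57 N is within the 56.69 N limit, the carton stays put and friction is exactly 40.6 N.

f ≈ 40.6 N (down the incline)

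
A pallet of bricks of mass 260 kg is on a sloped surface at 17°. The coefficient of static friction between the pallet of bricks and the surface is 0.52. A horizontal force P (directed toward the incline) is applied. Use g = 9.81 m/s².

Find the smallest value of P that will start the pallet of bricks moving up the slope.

P ≈ 2500 N

At impending motion up the slope, friction acts down-slope at its limit: f = μ_s N.
Perpendicular to the incline: N = m g cos θ + P sin θ.
Along the incline: P cos θ = m g sin θ + μ_s N = m g sin θ + μ_s (m g cos θ + P sin θ).
Solving, P (cos θ − μ_s sin θ) = m g (sin θ + μ_s cos θ), so P = 260×9.81×(sin 17° + 0.52 cos 17°)/(cos 17° − 0.52 sin 17°) = 2550×0.7897/0.8043 = 2500 N.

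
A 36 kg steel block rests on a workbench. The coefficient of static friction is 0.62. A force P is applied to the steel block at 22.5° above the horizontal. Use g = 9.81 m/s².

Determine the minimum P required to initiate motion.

P ≈ 189 N

N = m g − P sin α (the pull lifts the steel block).
At impending slip, P cos α = μ_s N = μ_s (m g − P sin α).
Solving: P (cos α + μ_s sin α) = μ_s m g → P = 0.62×353/(cos 22.5° + 0.62 sin 22.5°) = 219/1.161 = 189 N.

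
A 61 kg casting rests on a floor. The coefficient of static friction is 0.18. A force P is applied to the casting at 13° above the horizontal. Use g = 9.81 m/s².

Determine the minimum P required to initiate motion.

P ≈ 106 N

N = m g − P sin α (the pull lifts the casting).
At impending slip, P cos α = μ_s N = μ_s (m g − P sin α).
Solving: P (cos α + μ_s sin α) = μ_s m g → P = 0.18×598/(cos 13° + 0.18 sin 13°) = 108/1.015 = 106 N.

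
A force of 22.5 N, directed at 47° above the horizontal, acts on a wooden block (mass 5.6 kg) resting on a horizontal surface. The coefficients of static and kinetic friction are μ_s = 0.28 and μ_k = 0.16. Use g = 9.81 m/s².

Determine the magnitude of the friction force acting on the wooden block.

f ≈ 6.16 N

Vertical equilibrium gives N = m g − P sin α = 38.48 N.
Horizontally, friction must balance P cos α = 15.34 N.
The static-friction limit is μ_s N = 10.77 N.
The required friction exceeds μ_s N, so the wooden block moves and f = μ_k N = 6.16 N.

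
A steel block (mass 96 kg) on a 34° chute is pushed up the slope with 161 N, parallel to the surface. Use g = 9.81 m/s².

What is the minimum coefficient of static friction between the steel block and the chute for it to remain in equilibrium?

μ_s,min ≈ 0.468

N = m g cos θ = 780.8 N.
Friction must make up the shortfall along the incline: f = m g sin θ − P = 526.6 − 161 = 365.6 N.
At the threshold f = μ_s N, so μ_s,min = 365.6/780.8 = 0.468.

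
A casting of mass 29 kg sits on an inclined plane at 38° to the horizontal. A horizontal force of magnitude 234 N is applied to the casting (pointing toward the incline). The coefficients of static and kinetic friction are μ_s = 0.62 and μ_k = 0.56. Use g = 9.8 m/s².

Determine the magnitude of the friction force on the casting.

f ≈ 9.42 N (down the incline)

Resolve perpendicular to the incline: N = m g cos θ + P sin θ = 29×9.8×cos 38° + 234×sin 38° = 368 N.
Parallel to the incline: P cos θ − m g sin θ = 184.4 − 175 = 9.424 N; the friction needed to balance this is 9.424 N acting down the slope.
The limit of static friction is μ_s N = 228.2 N.
|f_req| = 9.424 ≤ 228.2 N → the casting is in equilibrium; friction equals the required value.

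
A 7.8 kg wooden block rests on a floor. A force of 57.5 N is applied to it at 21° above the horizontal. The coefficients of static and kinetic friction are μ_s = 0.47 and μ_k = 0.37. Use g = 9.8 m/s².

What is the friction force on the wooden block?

f ≈ 20.7 N

N = m g − P sin α = 76.44 − 57.5×sin 21° = 55.83 N.
For equilibrium, f = P cos α = 57.5×cos 21° = 53.68 N.
The static-friction limit is μ_s N = 26.24 N.
53.68 > 26.24 N → the wooden block slides; f = μ_k N = 0.37×55.83 = 20.7 N.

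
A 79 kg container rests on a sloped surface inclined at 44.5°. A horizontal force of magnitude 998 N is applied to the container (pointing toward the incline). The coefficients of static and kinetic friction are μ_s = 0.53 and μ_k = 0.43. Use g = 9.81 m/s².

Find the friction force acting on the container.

The horizontal push has a component P sin θ into the surface, so N = m g cos θ + P sin θ = 552.8 + 699.5 = 1252 N.
Parallel to the incline: P cos θ − m g sin θ = 711.8 − 543.2 = 168.6 N; the friction needed to balance this is 168.6 N acting down the slope.
Maximum static friction: μ_s N = 0.53 × 1252 = 663.7 N.
|f_req| = 168.6 ≤ 663.7 N → the container is in equilibrium; friction equals the required value.

f ≈ 169 N (down the incline)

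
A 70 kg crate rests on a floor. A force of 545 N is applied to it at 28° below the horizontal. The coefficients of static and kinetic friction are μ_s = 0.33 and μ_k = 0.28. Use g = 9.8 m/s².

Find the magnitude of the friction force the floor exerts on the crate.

Vertical equilibrium gives N = m g + P sin α = 941.9 N.
The horizontal driving force is P cos α = 481.2 N, so equilibrium needs friction f = 481.2 N.
The static-friction limit is μ_s N = 310.8 N.
481.2 > 310.8 N → the crate slides; f = μ_k N = 0.28×941.9 = 264 N.

f ≈ 264 N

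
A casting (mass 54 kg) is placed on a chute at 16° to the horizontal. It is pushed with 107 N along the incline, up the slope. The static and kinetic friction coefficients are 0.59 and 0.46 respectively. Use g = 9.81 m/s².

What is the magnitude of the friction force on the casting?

f ≈ 39 N (up the incline)

Normal force: N = m g cos θ = 54 × 9.81 × cos 16° = 509.2 N.
For equilibrium along the incline the friction force must supply f = m g sin θ − P = 146 − 107 = 39.02 N (positive meaning up-slope).
Static friction can supply at most μ_s N = 300.4 N.
Since |39.02| ≤ 300.4 N, no slip — friction simply equals what equilibrium demands.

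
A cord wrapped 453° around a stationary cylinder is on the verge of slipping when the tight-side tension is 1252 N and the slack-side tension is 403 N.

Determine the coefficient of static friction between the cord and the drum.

μ ≈ 0.143

T₂/T₁ = e^{μβ} → μ = ln(T₂/T₁)/β.
β = 453° = 7.906 rad.
μ = ln(1252/403)/7.906 = ln(3.107)/7.906 = 0.143.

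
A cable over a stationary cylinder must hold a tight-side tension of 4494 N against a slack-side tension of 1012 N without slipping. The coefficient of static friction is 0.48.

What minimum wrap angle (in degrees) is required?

β_min ≈ 178°

T₂/T₁ = e^{μβ} → β = ln(T₂/T₁)/μ.
β = ln(4494/1012)/0.48 = 1.491/0.48 = 3.106 rad.
In degrees: β = 3.106 × 180/π = 178°.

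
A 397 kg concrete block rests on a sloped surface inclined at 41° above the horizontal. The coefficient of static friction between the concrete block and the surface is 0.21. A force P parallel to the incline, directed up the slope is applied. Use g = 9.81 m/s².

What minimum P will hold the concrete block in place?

The concrete block tends to slide down (tan θ > μ_s), so at the point of impending slip friction acts up-slope at its limit: f = μ_s N.
P is parallel to the surface, so N = m g cos θ = 2940 N.
Along the incline: P + μ_s N = m g sin θ, so P = 2560 − 0.21×2940 = 1940 N.

P_min ≈ 1940 N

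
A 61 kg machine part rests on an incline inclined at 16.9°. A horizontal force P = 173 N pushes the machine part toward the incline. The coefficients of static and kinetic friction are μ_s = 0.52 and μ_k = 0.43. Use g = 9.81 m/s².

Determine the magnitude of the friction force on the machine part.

f ≈ 8.43 N (up the incline)

The horizontal push has a component P sin θ into the surface, so N = m g cos θ + P sin θ = 572.6 + 50.29 = 622.9 N.
Parallel to the incline: P cos θ − m g sin θ = 165.5 − 174 = -8.43 N; the friction needed to balance this is 8.43 N acting up the slope.
Maximum static friction: μ_s N = 0.52 × 622.9 = 323.9 N.
Since 8.43 N is within the 323.9 N limit, the machine part stays put and friction is exactly 8.43 N.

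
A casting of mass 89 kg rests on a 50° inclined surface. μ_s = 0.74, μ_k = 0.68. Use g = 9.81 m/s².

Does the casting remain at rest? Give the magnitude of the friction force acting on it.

N = m g cos θ = 561 N.
Down-slope weight component: m g sin θ = 669 N.
μ_s N = 415 N.
669 > 415 N, so it slides; kinetic friction f = μ_k N = 0.68×561 = 382 N.

f ≈ 382 N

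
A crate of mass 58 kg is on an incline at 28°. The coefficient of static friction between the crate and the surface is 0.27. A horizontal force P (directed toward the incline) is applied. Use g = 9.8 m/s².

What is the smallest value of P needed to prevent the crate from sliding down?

P_min ≈ 130 N

The crate tends to slide down (tan θ > μ_s), so at the point of impending slip friction acts up-slope at its limit: f = μ_s N.
Perpendicular to the incline: N = m g cos θ + P sin θ.
Along the incline: P cos θ + μ_s N = m g sin θ, i.e. P cos θ + μ_s (m g cos θ + P sin θ) = m g sin θ.
Solving, P (cos θ + μ_s sin θ) = m g (sin θ − μ_s cos θ), so P = 568×0.2311/1.01 = 130 N.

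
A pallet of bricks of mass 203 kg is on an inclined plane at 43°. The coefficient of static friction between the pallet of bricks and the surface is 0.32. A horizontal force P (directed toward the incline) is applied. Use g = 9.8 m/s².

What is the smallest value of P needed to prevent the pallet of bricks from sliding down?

P_min ≈ 938 N

The pallet of bricks tends to slide down (tan θ > μ_s), so at the point of impending slip friction acts up-slope at its limit: f = μ_s N.
Perpendicular to the incline: N = m g cos θ + P sin θ.
Along the incline: P cos θ + μ_s N = m g sin θ, i.e. P cos θ + μ_s (m g cos θ + P sin θ) = m g sin θ.
Solving, P (cos θ + μ_s sin θ) = m g (sin θ − μ_s cos θ), so P = 1990×0.448/0.9496 = 938 N.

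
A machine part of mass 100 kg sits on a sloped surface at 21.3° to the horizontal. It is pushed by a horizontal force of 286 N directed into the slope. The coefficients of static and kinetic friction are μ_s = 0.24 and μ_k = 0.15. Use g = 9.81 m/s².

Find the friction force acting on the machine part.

Resolve perpendicular to the incline: N = m g cos θ + P sin θ = 100×9.81×cos 21.3° + 286×sin 21.3° = 1018 N.
Along the incline, the net driving force (taking up-slope positive) is P cos θ − m g sin θ = 266.5 − 356.3 = -89.89 N, so equilibrium requires friction f = 89.89 N (up-slope).
The limit of static friction is μ_s N = 244.3 N.
|f_req| = 89.89 ≤ 244.3 N → the machine part is in equilibrium; friction equals the required value.

f ≈ 89.9 N (up the incline)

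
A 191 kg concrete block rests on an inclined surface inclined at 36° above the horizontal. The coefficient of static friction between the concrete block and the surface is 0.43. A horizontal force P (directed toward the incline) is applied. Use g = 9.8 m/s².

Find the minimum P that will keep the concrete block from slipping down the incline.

The concrete block tends to slide down (tan θ > μ_s), so at the point of impending slip friction acts up-slope at its limit: f = μ_s N.
Perpendicular to the incline: N = m g cos θ + P sin θ.
Along the incline: P cos θ + μ_s N = m g sin θ, i.e. P cos θ + μ_s (m g cos θ + P sin θ) = m g sin θ.
Solving, P (cos θ + μ_s sin θ) = m g (sin θ − μ_s cos θ), so P = 1870×0.2399/1.062 = 423 N.

P_min ≈ 423 N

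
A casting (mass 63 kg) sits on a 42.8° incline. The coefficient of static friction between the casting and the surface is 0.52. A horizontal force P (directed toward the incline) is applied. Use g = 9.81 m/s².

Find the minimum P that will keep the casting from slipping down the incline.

The casting tends to slide down (tan θ > μ_s), so at the point of impending slip friction acts up-slope at its limit: f = μ_s N.
Perpendicular to the incline: N = m g cos θ + P sin θ.
Along the incline: P cos θ + μ_s N = m g sin θ, i.e. P cos θ + μ_s (m g cos θ + P sin θ) = m g sin θ.
Solving, P (cos θ + μ_s sin θ) = m g (sin θ − μ_s cos θ), so P = 618×0.2979/1.087 = 169 N.

P_min ≈ 169 N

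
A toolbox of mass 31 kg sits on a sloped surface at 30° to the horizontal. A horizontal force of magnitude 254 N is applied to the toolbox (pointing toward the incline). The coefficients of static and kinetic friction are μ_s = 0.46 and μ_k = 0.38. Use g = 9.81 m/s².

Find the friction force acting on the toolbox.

Normal direction: N = m g cos θ + P sin θ = 390.4 N.
Along the incline, the net driving force (taking up-slope positive) is P cos θ − m g sin θ = 220 − 152.1 = 67.92 N, so equilibrium requires friction f = -67.92 N (down-slope).
The limit of static friction is μ_s N = 179.6 N.
|f_req| = 67.92 ≤ 179.6 N → the toolbox is in equilibrium; friction equals the required value.

f ≈ 67.9 N (down the incline)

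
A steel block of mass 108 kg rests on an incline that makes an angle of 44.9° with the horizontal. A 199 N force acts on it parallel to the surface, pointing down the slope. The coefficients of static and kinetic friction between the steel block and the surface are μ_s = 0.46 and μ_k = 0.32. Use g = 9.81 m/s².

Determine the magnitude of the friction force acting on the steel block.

f ≈ 240 N (up the incline)

Normal force: N = m g cos θ = 108 × 9.81 × cos 44.9° = 750.5 N.
The friction needed for equilibrium is m g sin θ + P = 747.9 + 199 = 946.9 N, measured positive up-slope.
The static-friction ceiling is μ_s N = 0.46 × 750.5 = 345.2 N.
|946.9| exceeds 345.2 N, so the steel block slips down-slope; friction is kinetic, f = μ_k N = 0.32×750.5 = 240 N.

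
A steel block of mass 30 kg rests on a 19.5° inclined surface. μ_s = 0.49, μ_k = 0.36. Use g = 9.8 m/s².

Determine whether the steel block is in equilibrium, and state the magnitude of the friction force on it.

f ≈ 98.1 N

N = m g cos θ = 277 N.
Down-slope weight component: m g sin θ = 98.1 N.
μ_s N = 136 N.
98.1 ≤ 136 N, so it stays put; friction = 98.1 N.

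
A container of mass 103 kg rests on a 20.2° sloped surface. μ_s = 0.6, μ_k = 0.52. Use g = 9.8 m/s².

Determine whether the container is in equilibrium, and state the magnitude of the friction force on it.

N = m g cos θ = 947 N.
Down-slope weight component: m g sin θ = 349 N.
μ_s N = 568 N.
349 ≤ 568 N, so it stays put; friction = 349 N.

f ≈ 349 N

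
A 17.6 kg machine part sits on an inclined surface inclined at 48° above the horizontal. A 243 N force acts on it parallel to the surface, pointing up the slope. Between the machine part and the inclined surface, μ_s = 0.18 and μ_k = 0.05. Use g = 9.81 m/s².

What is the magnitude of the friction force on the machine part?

The normal reaction is N = m g cos θ = 115.5 N.
Parallel to the incline, ΣF = 0 gives f = m g sin θ − P = 128.3 − 243 = -114.7 N (up-slope positive).
Maximum static friction available: μ_s N = 0.18 × 115.5 = 20.8 N.
|-114.7| exceeds 20.8 N, so the machine part slips up-slope; friction is kinetic, f = μ_k N = 0.05×115.5 = 5.78 N.

f ≈ 5.78 N (down the incline)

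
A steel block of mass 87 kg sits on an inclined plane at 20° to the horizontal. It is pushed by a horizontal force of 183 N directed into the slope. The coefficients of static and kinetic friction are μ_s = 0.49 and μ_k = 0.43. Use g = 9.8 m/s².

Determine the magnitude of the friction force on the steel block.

f ≈ 120 N (up the incline)

The horizontal push has a component P sin θ into the surface, so N = m g cos θ + P sin θ = 801.2 + 62.59 = 863.8 N.
Along the incline, the net driving force (taking up-slope positive) is P cos θ − m g sin θ = 172 − 291.6 = -119.6 N, so equilibrium requires friction f = 119.6 N (up-slope).
Maximum static friction: μ_s N = 0.49 × 863.8 = 423.2 N.
|f_req| = 119.6 ≤ 423.2 N → the steel block is in equilibrium; friction equals the required value.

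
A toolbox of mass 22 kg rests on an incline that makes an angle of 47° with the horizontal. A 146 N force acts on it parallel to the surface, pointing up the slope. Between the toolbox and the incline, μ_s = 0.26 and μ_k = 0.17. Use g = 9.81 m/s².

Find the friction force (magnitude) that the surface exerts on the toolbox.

f ≈ 11.8 N (up the incline)

Normal force: N = m g cos θ = 22 × 9.81 × cos 47° = 147.2 N.
The friction needed for equilibrium is m g sin θ − P = 157.8 − 146 = 11.84 N, measured positive up-slope.
Maximum static friction available: μ_s N = 0.26 × 147.2 = 38.27 N.
Since |11.84| ≤ 38.27 N, static friction is sufficient; f equals the required value, not μ_s N.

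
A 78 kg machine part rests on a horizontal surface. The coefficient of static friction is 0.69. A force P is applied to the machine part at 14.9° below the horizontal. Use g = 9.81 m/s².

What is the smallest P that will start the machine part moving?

P ≈ 669 N

N = m g + P sin α (the push presses the machine part into the horizontal surface).
At impending slip, P cos α = μ_s N = μ_s (m g + P sin α).
Solving: P (cos α − μ_s sin α) = μ_s m g → P = 0.69×765/(cos 14.9° − 0.69 sin 14.9°) = 528/0.789 = 669 N.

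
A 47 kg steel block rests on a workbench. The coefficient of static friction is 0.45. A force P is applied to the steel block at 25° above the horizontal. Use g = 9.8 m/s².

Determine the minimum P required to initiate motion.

P ≈ 189 N

N = m g − P sin α (the pull lifts the steel block).
At impending slip, P cos α = μ_s N = μ_s (m g − P sin α).
Solving: P (cos α + μ_s sin α) = μ_s m g → P = 0.45×461/(cos 25° + 0.45 sin 25°) = 207/1.096 = 189 N.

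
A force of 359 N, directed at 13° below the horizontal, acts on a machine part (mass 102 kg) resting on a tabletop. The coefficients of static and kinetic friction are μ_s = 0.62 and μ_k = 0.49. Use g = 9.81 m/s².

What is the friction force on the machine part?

N = m g + P sin α = 1001 + 359×sin 13° = 1081 N.
For equilibrium, f = P cos α = 359×cos 13° = 349.8 N.
μ_s N = 0.62 × 1081 = 670.5 N.
Since 349.8 N does not exceed the limit, the machine part stays at rest and f = 350 N.

f ≈ 350 N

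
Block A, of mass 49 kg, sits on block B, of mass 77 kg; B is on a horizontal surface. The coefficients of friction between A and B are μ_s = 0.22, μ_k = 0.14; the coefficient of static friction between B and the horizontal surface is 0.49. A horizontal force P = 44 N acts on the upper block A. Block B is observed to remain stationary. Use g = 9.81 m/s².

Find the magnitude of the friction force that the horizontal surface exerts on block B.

The normal force B exerts on A is simply A's weight, N₁ = 480.7 N.
Maximum static friction on A from B: μ_s N₁ = 0.22×480.7 = 105.8 N.
Since P = 44 N ≤ 105.8 N, A does not slip on B; friction on A equals P = 44 N.
B experiences an equal 44 N forward from A (third law). B is in equilibrium, so the floor supplies f₂ = 44 N of static friction (limit μ_s(m_A+m_B)g = 605.7 N, not exceeded).

f ≈ 44 N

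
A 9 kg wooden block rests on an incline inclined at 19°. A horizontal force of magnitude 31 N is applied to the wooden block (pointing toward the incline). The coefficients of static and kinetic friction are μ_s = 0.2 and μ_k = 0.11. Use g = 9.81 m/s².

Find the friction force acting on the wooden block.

Normal direction: N = m g cos θ + P sin θ = 93.57 N.
Along the incline, the net driving force (taking up-slope positive) is P cos θ − m g sin θ = 29.31 − 28.74 = 0.5667 N, so equilibrium requires friction f = -0.5667 N (down-slope).
The limit of static friction is μ_s N = 18.71 N.
|f_req| = 0.5667 ≤ 18.71 N → the wooden block is in equilibrium; friction equals the required value.

f ≈ 0.567 N (down the incline)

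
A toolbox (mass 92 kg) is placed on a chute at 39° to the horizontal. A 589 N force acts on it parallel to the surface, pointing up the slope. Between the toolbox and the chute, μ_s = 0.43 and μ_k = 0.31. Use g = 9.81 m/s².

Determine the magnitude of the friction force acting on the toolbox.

f ≈ 21 N (down the incline)

Perpendicular to the surface, N = m g cos θ = 92·9.81·cos 39° = 701.4 N.
The friction needed for equilibrium is m g sin θ − P = 568 − 589 = -21.03 N, measured positive up-slope.
Maximum static friction available: μ_s N = 0.43 × 701.4 = 301.6 N.
Since |-21.03| ≤ 301.6 N, no slip — friction simply equals what equilibrium demands.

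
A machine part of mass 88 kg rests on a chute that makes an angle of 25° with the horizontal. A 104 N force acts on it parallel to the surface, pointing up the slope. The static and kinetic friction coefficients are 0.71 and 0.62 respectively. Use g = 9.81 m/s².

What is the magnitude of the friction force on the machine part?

f ≈ 261 N (up the incline)

Normal force: N = m g cos θ = 88 × 9.81 × cos 25° = 782.4 N.
For equilibrium along the incline the friction force must supply f = m g sin θ − P = 364.8 − 104 = 260.8 N (positive meaning up-slope).
The static-friction ceiling is μ_s N = 0.71 × 782.4 = 555.5 N.
Since |260.8| ≤ 555.5 N, no slip — friction simply equals what equilibrium demands.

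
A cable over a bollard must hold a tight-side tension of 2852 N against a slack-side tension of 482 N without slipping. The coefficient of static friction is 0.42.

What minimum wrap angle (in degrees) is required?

T₂/T₁ = e^{μβ} → β = ln(T₂/T₁)/μ.
β = ln(2852/482)/0.42 = 1.778/0.42 = 4.233 rad.
In degrees: β = 4.233 × 180/π = 243°.

β_min ≈ 243°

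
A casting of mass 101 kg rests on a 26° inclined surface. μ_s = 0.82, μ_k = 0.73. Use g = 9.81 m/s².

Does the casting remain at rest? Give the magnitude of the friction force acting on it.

N = m g cos θ = 891 N.
Down-slope weight component: m g sin θ = 434 N.
μ_s N = 730 N.
434 ≤ 730 N, so it stays put; friction = 434 N.

f ≈ 434 N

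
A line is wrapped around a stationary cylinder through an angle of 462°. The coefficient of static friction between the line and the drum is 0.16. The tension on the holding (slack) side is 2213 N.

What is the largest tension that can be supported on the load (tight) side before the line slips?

T_max ≈ 8040 N

At impending slip the capstan equation gives T₂/T₁ = e^{μβ} with β in radians.
β = 462° × π/180 = 8.063 rad.
e^{μβ} = e^{0.16×8.063} = 3.633.
T₂ = T₁ · e^{μβ} = 2213 × 3.633 = 8040 N.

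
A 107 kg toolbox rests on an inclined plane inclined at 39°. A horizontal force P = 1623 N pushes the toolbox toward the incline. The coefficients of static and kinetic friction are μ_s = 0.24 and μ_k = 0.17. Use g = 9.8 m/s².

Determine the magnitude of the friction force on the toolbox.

f ≈ 312 N (down the incline)

Resolve perpendicular to the incline: N = m g cos θ + P sin θ = 107×9.8×cos 39° + 1623×sin 39° = 1836 N.
Parallel to the incline: P cos θ − m g sin θ = 1261 − 659.9 = 601.4 N; the friction needed to balance this is 601.4 N acting down the slope.
The limit of static friction is μ_s N = 440.7 N.
The required 601.4 N exceeds the static limit, so the toolbox slides up-slope and f = μ_k N = 0.17×1836 = 312 N.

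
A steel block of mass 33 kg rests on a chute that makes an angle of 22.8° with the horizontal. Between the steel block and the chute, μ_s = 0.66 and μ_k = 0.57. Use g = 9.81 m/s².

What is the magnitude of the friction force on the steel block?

The normal reaction is N = m g cos θ = 298.4 N.
For equilibrium along the incline, friction must balance the weight component: f = m g sin θ = 125.5 N up the slope.
Static friction can supply at most μ_s N = 197 N.
Since |125.5| ≤ 197 N, no slip — friction simply equals what equilibrium demands.

f ≈ 125 N (up the incline)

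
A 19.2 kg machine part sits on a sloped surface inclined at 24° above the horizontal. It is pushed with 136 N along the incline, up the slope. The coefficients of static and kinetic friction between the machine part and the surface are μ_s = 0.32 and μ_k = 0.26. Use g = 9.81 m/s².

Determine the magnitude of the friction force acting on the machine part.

f ≈ 44.7 N (down the incline)

The normal reaction is N = m g cos θ = 172.1 N.
Parallel to the incline, ΣF = 0 gives f = m g sin θ − P = 76.61 − 136 = -59.39 N (up-slope positive).
Static friction can supply at most μ_s N = 55.06 N.
|-59.39| exceeds 55.06 N, so the machine part slips up-slope; friction is kinetic, f = μ_k N = 0.26×172.1 = 44.7 N.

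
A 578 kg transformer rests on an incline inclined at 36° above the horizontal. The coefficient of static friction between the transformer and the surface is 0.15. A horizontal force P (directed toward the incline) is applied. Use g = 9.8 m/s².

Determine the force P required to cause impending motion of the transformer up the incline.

P ≈ 5570 N

At impending motion up the slope, friction acts down-slope at its limit: f = μ_s N.
Perpendicular to the incline: N = m g cos θ + P sin θ.
Along the incline: P cos θ = m g sin θ + μ_s N = m g sin θ + μ_s (m g cos θ + P sin θ).
Solving, P (cos θ − μ_s sin θ) = m g (sin θ + μ_s cos θ), so P = 578×9.8×(sin 36° + 0.15 cos 36°)/(cos 36° − 0.15 sin 36°) = 5660×0.7091/0.7208 = 5570 N.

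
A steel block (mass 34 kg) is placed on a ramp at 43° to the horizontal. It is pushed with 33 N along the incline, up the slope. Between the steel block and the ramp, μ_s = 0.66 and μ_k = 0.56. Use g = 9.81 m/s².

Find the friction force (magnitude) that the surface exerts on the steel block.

f ≈ 137 N (up the incline)

Perpendicular to the surface, N = m g cos θ = 34·9.81·cos 43° = 243.9 N.
For equilibrium along the incline the friction force must supply f = m g sin θ − P = 227.5 − 33 = 194.5 N (positive meaning up-slope).
Static friction can supply at most μ_s N = 161 N.
|194.5| exceeds 161 N, so the steel block slips down-slope; friction is kinetic, f = μ_k N = 0.56×243.9 = 137 N.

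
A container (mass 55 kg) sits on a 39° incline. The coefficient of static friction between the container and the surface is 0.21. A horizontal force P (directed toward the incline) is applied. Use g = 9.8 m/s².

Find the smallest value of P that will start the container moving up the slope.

At impending motion up the slope, friction acts down-slope at its limit: f = μ_s N.
Perpendicular to the incline: N = m g cos θ + P sin θ.
Along the incline: P cos θ = m g sin θ + μ_s N = m g sin θ + μ_s (m g cos θ + P sin θ).
Solving, P (cos θ − μ_s sin θ) = m g (sin θ + μ_s cos θ), so P = 55×9.8×(sin 39° + 0.21 cos 39°)/(cos 39° − 0.21 sin 39°) = 539×0.7925/0.645 = 662 N.

P ≈ 662 N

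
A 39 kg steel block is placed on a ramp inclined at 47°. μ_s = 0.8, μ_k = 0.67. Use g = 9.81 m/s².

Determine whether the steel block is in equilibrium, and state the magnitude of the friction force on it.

N = m g cos θ = 261 N.
Down-slope weight component: m g sin θ = 280 N.
μ_s N = 209 N.
280 > 209 N, so it slides; kinetic friction f = μ_k N = 0.67×261 = 175 N.

f ≈ 175 N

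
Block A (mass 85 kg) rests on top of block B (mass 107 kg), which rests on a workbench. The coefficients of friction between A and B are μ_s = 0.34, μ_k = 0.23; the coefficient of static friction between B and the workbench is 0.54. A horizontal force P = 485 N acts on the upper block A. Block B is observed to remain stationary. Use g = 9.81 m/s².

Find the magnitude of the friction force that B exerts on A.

f ≈ 192 N

The normal force B exerts on A is simply A's weight, N₁ = 833.9 N.
So the A–B interface can sustain at most μ_s N₁ = 283.5 N of static friction.
Since P = 485 N > 283.5 N, A slides on B; the A–B friction is kinetic: f₁ = μ_k N₁ = 0.23×833.9 = 192 N.
By Newton's third law B feels 192 N forward from A. With B stationary, the floor's static friction on B balances it: f₂ = 192 N (well within μ_s(m_A+m_B)g = 1017 N).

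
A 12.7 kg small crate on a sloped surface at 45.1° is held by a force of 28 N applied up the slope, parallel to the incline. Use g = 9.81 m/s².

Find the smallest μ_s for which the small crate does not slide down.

N = m g cos θ = 87.94 N.
Friction must make up the shortfall along the incline: f = m g sin θ − P = 88.25 − 28 = 60.25 N.
At the threshold f = μ_s N, so μ_s,min = 60.25/87.94 = 0.685.

μ_s,min ≈ 0.685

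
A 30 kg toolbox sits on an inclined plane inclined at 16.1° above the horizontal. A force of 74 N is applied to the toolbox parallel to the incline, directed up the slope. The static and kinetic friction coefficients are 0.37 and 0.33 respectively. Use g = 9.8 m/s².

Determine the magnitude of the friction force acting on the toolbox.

f ≈ 7.53 N (up the incline)

Normal force: N = m g cos θ = 30 × 9.8 × cos 16.1° = 282.5 N.
Parallel to the incline, ΣF = 0 gives f = m g sin θ − P = 81.53 − 74 = 7.531 N (up-slope positive).
Static friction can supply at most μ_s N = 104.5 N.
Since |7.531| ≤ 104.5 N, the toolbox remains in static equilibrium and friction takes exactly the required value.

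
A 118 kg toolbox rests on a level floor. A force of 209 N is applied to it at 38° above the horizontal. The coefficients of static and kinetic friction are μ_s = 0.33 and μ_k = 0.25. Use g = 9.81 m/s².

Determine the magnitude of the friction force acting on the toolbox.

N = m g − P sin α = 1158 − 209×sin 38° = 1029 N.
Horizontally, friction must balance P cos α = 164.7 N.
μ_s N = 0.33 × 1029 = 339.5 N.
164.7 ≤ 339.5 N → static; friction equals the required 165 N.

f ≈ 165 N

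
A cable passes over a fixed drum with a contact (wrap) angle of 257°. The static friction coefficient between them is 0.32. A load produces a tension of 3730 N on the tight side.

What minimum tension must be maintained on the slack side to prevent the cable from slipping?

Capstan equation at impending slip: T_tight/T_slack = e^{μβ}.
β = 257° = 4.485 rad; e^{μβ} = e^{0.32×4.485} = 4.201.
T_slack = T_tight / e^{μβ} = 3730 / 4.201 = 888 N.

T_min ≈ 888 N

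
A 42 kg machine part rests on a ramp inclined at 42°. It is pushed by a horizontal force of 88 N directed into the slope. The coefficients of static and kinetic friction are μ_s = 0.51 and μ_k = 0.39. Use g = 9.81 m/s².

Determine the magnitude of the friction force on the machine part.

Resolve perpendicular to the incline: N = m g cos θ + P sin θ = 42×9.81×cos 42° + 88×sin 42° = 365.1 N.
Along the incline, the net driving force (taking up-slope positive) is P cos θ − m g sin θ = 65.4 − 275.7 = -210.3 N, so equilibrium requires friction f = 210.3 N (up-slope).
Maximum static friction: μ_s N = 0.51 × 365.1 = 186.2 N.
The required 210.3 N exceeds the static limit, so the machine part slides down-slope and f = μ_k N = 0.39×365.1 = 142 N.

f ≈ 142 N (up the incline)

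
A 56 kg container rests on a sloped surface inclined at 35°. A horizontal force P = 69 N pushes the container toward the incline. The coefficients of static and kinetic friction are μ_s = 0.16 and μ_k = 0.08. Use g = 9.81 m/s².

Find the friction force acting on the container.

Resolve perpendicular to the incline: N = m g cos θ + P sin θ = 56×9.81×cos 35° + 69×sin 35° = 489.6 N.
Along the incline, the net driving force (taking up-slope positive) is P cos θ − m g sin θ = 56.52 − 315.1 = -258.6 N, so equilibrium requires friction f = 258.6 N (up-slope).
The limit of static friction is μ_s N = 78.33 N.
The required 258.6 N exceeds the static limit, so the container slides down-slope and f = μ_k N = 0.08×489.6 = 39.2 N.

f ≈ 39.2 N (up the incline)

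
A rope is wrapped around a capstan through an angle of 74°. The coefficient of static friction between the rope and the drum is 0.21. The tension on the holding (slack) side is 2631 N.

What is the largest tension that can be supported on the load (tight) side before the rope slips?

T_max ≈ 3450 N

At impending slip the capstan equation gives T₂/T₁ = e^{μβ} with β in radians.
β = 74° × π/180 = 1.292 rad.
e^{μβ} = e^{0.21×1.292} = 1.312.
T₂ = T₁ · e^{μβ} = 2631 × 1.312 = 3450 N.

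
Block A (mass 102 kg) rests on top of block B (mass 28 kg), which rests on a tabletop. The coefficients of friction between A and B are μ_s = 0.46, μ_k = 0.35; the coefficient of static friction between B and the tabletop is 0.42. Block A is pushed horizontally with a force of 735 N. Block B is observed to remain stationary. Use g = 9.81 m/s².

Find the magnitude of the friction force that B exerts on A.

Normal force at the A–B interface: N₁ = m_A g = 1001 N.
So the A–B interface can sustain at most μ_s N₁ = 460.3 N of static friction.
P = 735 N exceeds that limit, so A slips over B and the interface friction becomes kinetic: f₁ = μ_k N₁ = 0.35×1001 = 350 N.
B experiences an equal 350 N forward from A (third law). B is in equilibrium, so the floor supplies f₂ = 350 N of static friction (limit μ_s(m_A+m_B)g = 535.6 N, not exceeded).

f ≈ 350 N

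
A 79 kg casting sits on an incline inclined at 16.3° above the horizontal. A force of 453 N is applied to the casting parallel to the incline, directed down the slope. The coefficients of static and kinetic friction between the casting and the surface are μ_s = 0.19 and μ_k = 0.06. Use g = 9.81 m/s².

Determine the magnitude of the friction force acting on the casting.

f ≈ 44.6 N (up the incline)

Normal force: N = m g cos θ = 79 × 9.81 × cos 16.3° = 743.8 N.
For equilibrium along the incline the friction force must supply f = m g sin θ + P = 217.5 + 453 = 670.5 N (positive meaning up-slope).
Maximum static friction available: μ_s N = 0.19 × 743.8 = 141.3 N.
Since |670.5| > 141.3 N, static friction cannot hold it; the casting slides down the incline and kinetic friction applies: f = μ_k N = 0.06 × 743.8 = 44.6 N.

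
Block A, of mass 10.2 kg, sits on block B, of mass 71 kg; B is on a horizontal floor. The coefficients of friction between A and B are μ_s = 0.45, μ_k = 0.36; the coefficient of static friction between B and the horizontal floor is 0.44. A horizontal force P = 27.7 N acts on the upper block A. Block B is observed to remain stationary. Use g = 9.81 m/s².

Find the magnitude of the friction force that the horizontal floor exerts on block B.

The normal force B exerts on A is simply A's weight, N₁ = 100.1 N.
So the A–B interface can sustain at most μ_s N₁ = 45.03 N of static friction.
Since P = 27.7 N ≤ 45.03 N, A does not slip on B; friction on A equals P = 27.7 N.
By Newton's third law B feels 27.7 N forward from A. With B stationary, the floor's static friction on B balances it: f₂ = 27.7 N (well within μ_s(m_A+m_B)g = 350.5 N).

f ≈ 27.7 N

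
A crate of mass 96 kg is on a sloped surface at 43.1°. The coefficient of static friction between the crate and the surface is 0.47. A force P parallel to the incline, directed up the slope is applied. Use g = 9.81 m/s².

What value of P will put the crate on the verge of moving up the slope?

P ≈ 967 N

At impending motion up the slope, friction acts down-slope at its limit: f = μ_s N.
P is parallel to the surface, so N = m g cos θ = 688 N.
Along the incline: P = m g sin θ + μ_s N = 643 + 0.47×688 = 967 N.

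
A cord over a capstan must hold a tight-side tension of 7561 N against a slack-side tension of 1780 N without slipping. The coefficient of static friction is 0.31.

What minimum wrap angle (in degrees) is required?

β_min ≈ 267°

T₂/T₁ = e^{μβ} → β = ln(T₂/T₁)/μ.
β = ln(7561/1780)/0.31 = 1.446/0.31 = 4.666 rad.
In degrees: β = 4.666 × 180/π = 267°.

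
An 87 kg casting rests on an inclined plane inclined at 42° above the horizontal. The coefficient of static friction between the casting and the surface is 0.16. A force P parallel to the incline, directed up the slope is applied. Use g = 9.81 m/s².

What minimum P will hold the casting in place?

P_min ≈ 470 N

The casting tends to slide down (tan θ > μ_s), so at the point of impending slip friction acts up-slope at its limit: f = μ_s N.
P is parallel to the surface, so N = m g cos θ = 634 N.
Along the incline: P + μ_s N = m g sin θ, so P = 571 − 0.16×634 = 470 N.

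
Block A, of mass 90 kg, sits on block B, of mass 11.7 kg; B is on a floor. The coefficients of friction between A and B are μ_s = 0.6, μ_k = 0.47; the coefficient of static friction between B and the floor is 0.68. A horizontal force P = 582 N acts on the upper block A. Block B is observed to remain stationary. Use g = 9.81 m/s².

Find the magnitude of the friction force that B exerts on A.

Normal force at the A–B interface: N₁ = m_A g = 882.9 N.
Maximum static friction on A from B: μ_s N₁ = 0.6×882.9 = 529.7 N.
Since P = 582 N > 529.7 N, A slides on B; the A–B friction is kinetic: f₁ = μ_k N₁ = 0.47×882.9 = 415 N.
By Newton's third law B feels 415 N forward from A. With B stationary, the floor's static friction on B balances it: f₂ = 415 N (well within μ_s(m_A+m_B)g = 678.4 N).

f ≈ 415 N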